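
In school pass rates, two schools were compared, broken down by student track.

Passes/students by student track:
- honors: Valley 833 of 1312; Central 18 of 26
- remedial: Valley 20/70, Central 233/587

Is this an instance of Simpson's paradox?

Yes

Honors: Valley 833/1312 = 63.5%, Central 18/26 = 69.2% → Central
Remedial: Valley 20/70 = 28.6%, Central 233/587 = 39.7% → Central
Overall: Valley 853/1382 = 61.7%, Central 251/613 = 40.9% → Valley
Central wins each student group but Valley wins overall — the comparison reverses. Central's students skew toward remedial, which has a lower base rate.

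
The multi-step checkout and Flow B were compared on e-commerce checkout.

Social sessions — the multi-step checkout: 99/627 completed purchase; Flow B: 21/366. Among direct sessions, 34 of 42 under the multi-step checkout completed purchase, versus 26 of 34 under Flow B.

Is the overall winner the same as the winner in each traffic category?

Social: the multi-step checkout 99/627 = 15.8%, Flow B 21/366 = 5.7% → the multi-step checkout
Direct: the multi-step checkout 34/42 = 81.0%, Flow B 26/34 = 76.5% → the multi-step checkout
Overall: the multi-step checkout 133/669 = 19.9%, Flow B 47/400 = 11.8% → the multi-step checkout
The multi-step checkout wins overall and in every traffic group — no reversal.

Yes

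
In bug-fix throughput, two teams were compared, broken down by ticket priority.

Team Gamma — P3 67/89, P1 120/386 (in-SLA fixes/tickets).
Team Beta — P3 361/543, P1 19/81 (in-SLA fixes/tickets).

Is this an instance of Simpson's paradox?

Yes

P3: Team Gamma 67/89 = 75.3%, Team Beta 361/543 = 66.5% → Team Gamma
P1: Team Gamma 120/386 = 31.1%, Team Beta 19/81 = 23.5% → Team Gamma
Overall: Team Gamma 187/475 = 39.4%, Team Beta 380/624 = 60.9% → Team Beta
Team Gamma wins each ticket group but Team Beta wins overall — the comparison reverses. Team Gamma's tickets skew toward P1, which has a lower base rate.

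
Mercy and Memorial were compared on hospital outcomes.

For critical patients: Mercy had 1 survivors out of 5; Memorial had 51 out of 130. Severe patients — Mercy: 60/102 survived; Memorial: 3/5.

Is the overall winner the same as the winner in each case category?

Critical: Mercy 1/5 = 20.0%, Memorial 51/130 = 39.2% → Memorial
Severe: Mercy 60/102 = 58.8%, Memorial 3/5 = 60.0% → Memorial
Overall: Mercy 61/107 = 57.0%, Memorial 54/135 = 40.0% → Mercy
Memorial wins each case group but Mercy wins overall — the comparison reverses. Memorial's patients skew toward critical, which has a lower base rate.

No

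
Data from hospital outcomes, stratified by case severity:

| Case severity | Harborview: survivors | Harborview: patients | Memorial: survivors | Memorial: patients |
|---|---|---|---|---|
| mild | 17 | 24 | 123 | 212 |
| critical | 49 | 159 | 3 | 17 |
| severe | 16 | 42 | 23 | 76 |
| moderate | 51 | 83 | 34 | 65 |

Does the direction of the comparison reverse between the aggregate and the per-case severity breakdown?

Yes

Mild: Harborview 17/24 = 70.8%, Memorial 123/212 = 58.0% → Harborview
Critical: Harborview 49/159 = 30.8%, Memorial 3/17 = 17.6% → Harborview
Severe: Harborview 16/42 = 38.1%, Memorial 23/76 = 30.3% → Harborview
Moderate: Harborview 51/83 = 61.4%, Memorial 34/65 = 52.3% → Harborview
Overall: Harborview 133/308 = 43.2%, Memorial 183/370 = 49.5% → Memorial
Harborview wins each case group but Memorial wins overall — the comparison reverses. Harborview's patients skew toward critical, which has a lower base rate.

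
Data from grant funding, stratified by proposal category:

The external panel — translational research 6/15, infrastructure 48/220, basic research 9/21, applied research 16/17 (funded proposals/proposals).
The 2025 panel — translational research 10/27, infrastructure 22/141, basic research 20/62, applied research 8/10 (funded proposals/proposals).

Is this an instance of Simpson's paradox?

No

Translational research: the external panel 6/15 = 40.0%, the 2025 panel 10/27 = 37.0% → the external panel
Infrastructure: the external panel 48/220 = 21.8%, the 2025 panel 22/141 = 15.6% → the external panel
Basic research: the external panel 9/21 = 42.9%, the 2025 panel 20/62 = 32.3% → the external panel
Applied research: the external panel 16/17 = 94.1%, the 2025 panel 8/10 = 80.0% → the external panel
Overall: the external panel 79/273 = 28.9%, the 2025 panel 60/240 = 25.0% → the external panel
The external panel wins overall and in every proposal group — no reversal.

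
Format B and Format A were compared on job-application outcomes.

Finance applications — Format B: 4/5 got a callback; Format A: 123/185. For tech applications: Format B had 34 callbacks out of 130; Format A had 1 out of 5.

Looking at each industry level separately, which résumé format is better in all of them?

Format B

Finance: Format B 4/5 = 80.0%, Format A 123/185 = 66.5% → Format B
Tech: Format B 34/130 = 26.2%, Format A 1/5 = 20.0% → Format B
Format B has the higher rate in both groups.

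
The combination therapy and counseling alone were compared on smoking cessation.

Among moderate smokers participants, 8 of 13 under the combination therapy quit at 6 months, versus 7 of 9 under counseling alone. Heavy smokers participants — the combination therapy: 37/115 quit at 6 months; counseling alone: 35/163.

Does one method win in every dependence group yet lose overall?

Moderate smokers: the combination therapy 8/13 = 61.5%, counseling alone 7/9 = 77.8% → counseling alone
Heavy smokers: the combination therapy 37/115 = 32.2%, counseling alone 35/163 = 21.5% → the combination therapy
Overall: the combination therapy 45/128 = 35.2%, counseling alone 42/172 = 24.4% → the combination therapy
Neither sweeps: the combination therapy wins 1 of 2 groups, counseling alone wins 1. The combination therapy wins overall but not every group — no Simpson reversal.

No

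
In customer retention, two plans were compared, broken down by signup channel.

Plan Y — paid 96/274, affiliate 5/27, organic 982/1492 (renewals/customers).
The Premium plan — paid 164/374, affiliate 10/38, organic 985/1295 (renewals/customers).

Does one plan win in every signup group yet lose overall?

No

Paid: Plan Y 96/274 = 35.0%, the Premium plan 164/374 = 43.9% → the Premium plan
Affiliate: Plan Y 5/27 = 18.5%, the Premium plan 10/38 = 26.3% → the Premium plan
Organic: Plan Y 982/1492 = 65.8%, the Premium plan 985/1295 = 76.1% → the Premium plan
Overall: Plan Y 1083/1793 = 60.4%, the Premium plan 1159/1707 = 67.9% → the Premium plan
The Premium plan wins overall and in every signup group — no reversal.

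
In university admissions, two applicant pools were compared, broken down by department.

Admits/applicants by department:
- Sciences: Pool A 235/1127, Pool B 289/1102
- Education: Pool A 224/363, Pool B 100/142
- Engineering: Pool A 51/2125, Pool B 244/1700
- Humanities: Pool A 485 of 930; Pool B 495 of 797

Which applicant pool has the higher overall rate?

Sciences: Pool A 235/1127 = 20.9%, Pool B 289/1102 = 26.2% → Pool B
Education: Pool A 224/363 = 61.7%, Pool B 100/142 = 70.4% → Pool B
Engineering: Pool A 51/2125 = 2.4%, Pool B 244/1700 = 14.4% → Pool B
Humanities: Pool A 485/930 = 52.2%, Pool B 495/797 = 62.1% → Pool B
Overall: Pool A 995/4545 = 21.9%, Pool B 1128/3741 = 30.2% → Pool B

Pool B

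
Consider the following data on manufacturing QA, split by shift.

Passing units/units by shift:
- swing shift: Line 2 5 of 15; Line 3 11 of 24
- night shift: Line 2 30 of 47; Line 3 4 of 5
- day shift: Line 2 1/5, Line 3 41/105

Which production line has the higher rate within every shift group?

Line 3

Swing shift: Line 2 5/15 = 33.3%, Line 3 11/24 = 45.8% → Line 3
Night shift: Line 2 30/47 = 63.8%, Line 3 4/5 = 80.0% → Line 3
Day shift: Line 2 1/5 = 20.0%, Line 3 41/105 = 39.0% → Line 3
Line 3 has the higher rate in all 3 groups.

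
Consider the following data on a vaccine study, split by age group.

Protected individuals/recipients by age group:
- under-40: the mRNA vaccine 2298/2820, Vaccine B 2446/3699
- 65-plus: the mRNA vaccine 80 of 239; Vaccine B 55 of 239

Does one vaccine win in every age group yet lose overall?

Under-40: the mRNA vaccine 2298/2820 = 81.5%, Vaccine B 2446/3699 = 66.1% → the mRNA vaccine
65-plus: the mRNA vaccine 80/239 = 33.5%, Vaccine B 55/239 = 23.0% → the mRNA vaccine
Overall: the mRNA vaccine 2378/3059 = 77.7%, Vaccine B 2501/3938 = 63.5% → the mRNA vaccine
The mRNA vaccine wins overall and in every age group — no reversal.

No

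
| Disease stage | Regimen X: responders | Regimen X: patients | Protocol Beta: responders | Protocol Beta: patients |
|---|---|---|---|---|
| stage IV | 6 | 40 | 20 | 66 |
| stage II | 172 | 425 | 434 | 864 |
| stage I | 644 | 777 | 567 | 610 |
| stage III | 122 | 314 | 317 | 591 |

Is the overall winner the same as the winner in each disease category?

Yes

Stage IV: Regimen X 6/40 = 15.0%, Protocol Beta 20/66 = 30.3% → Protocol Beta
Stage II: Regimen X 172/425 = 40.5%, Protocol Beta 434/864 = 50.2% → Protocol Beta
Stage I: Regimen X 644/777 = 82.9%, Protocol Beta 567/610 = 93.0% → Protocol Beta
Stage III: Regimen X 122/314 = 38.9%, Protocol Beta 317/591 = 53.6% → Protocol Beta
Overall: Regimen X 944/1556 = 60.7%, Protocol Beta 1338/2131 = 62.8% → Protocol Beta
Protocol Beta wins overall and in every disease group — no reversal.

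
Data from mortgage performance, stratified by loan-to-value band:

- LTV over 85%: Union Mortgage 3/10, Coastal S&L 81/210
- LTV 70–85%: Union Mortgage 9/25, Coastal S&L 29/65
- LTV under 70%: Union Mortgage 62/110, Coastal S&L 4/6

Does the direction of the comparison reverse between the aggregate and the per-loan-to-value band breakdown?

Yes

LTV over 85%: Union Mortgage 3/10 = 30.0%, Coastal S&L 81/210 = 38.6% → Coastal S&L
LTV 70–85%: Union Mortgage 9/25 = 36.0%, Coastal S&L 29/65 = 44.6% → Coastal S&L
LTV under 70%: Union Mortgage 62/110 = 56.4%, Coastal S&L 4/6 = 66.7% → Coastal S&L
Overall: Union Mortgage 74/145 = 51.0%, Coastal S&L 114/281 = 40.6% → Union Mortgage
Coastal S&L wins each loan-to-value group but Union Mortgage wins overall — the comparison reverses. Coastal S&L's loans skew toward LTV over 85%, which has a lower base rate.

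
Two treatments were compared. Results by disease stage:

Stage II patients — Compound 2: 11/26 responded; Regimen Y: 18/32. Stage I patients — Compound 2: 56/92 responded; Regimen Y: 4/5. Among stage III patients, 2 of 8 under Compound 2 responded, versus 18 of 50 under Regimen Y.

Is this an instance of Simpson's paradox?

Stage II: Compound 2 11/26 = 42.3%, Regimen Y 18/32 = 56.2% → Regimen Y
Stage I: Compound 2 56/92 = 60.9%, Regimen Y 4/5 = 80.0% → Regimen Y
Stage III: Compound 2 2/8 = 25.0%, Regimen Y 18/50 = 36.0% → Regimen Y
Overall: Compound 2 69/126 = 54.8%, Regimen Y 40/87 = 46.0% → Compound 2
Regimen Y wins each disease group but Compound 2 wins overall — the comparison reverses. Regimen Y's patients skew toward stage III, which has a lower base rate.

Yes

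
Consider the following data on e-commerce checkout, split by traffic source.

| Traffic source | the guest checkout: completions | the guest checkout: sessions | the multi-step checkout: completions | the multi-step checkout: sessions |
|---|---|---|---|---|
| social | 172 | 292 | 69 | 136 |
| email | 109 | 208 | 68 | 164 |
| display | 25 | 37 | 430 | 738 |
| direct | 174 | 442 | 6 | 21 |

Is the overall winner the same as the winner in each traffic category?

No

Social: the guest checkout 172/292 = 58.9%, the multi-step checkout 69/136 = 50.7% → the guest checkout
Email: the guest checkout 109/208 = 52.4%, the multi-step checkout 68/164 = 41.5% → the guest checkout
Display: the guest checkout 25/37 = 67.6%, the multi-step checkout 430/738 = 58.3% → the guest checkout
Direct: the guest checkout 174/442 = 39.4%, the multi-step checkout 6/21 = 28.6% → the guest checkout
Overall: the guest checkout 480/979 = 49.0%, the multi-step checkout 573/1059 = 54.1% → the multi-step checkout
The guest checkout wins each traffic group but the multi-step checkout wins overall — the comparison reverses. The guest checkout's sessions skew toward direct, which has a lower base rate.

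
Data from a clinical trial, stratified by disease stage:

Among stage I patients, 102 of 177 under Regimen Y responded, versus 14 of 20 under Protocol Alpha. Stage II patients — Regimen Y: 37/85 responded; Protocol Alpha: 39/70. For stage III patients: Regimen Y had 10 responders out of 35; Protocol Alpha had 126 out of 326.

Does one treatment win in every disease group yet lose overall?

Yes

Stage I: Regimen Y 102/177 = 57.6%, Protocol Alpha 14/20 = 70.0% → Protocol Alpha
Stage II: Regimen Y 37/85 = 43.5%, Protocol Alpha 39/70 = 55.7% → Protocol Alpha
Stage III: Regimen Y 10/35 = 28.6%, Protocol Alpha 126/326 = 38.7% → Protocol Alpha
Overall: Regimen Y 149/297 = 50.2%, Protocol Alpha 179/416 = 43.0% → Regimen Y
Protocol Alpha wins each disease group but Regimen Y wins overall — the comparison reverses. Protocol Alpha's patients skew toward stage III, which has a lower base rate.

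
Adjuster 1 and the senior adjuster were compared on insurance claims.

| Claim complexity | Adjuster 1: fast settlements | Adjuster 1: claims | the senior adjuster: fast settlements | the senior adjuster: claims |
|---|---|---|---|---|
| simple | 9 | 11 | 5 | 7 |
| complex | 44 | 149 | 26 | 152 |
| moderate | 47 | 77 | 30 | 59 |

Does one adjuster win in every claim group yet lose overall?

Simple: Adjuster 1 9/11 = 81.8%, the senior adjuster 5/7 = 71.4% → Adjuster 1
Complex: Adjuster 1 44/149 = 29.5%, the senior adjuster 26/152 = 17.1% → Adjuster 1
Moderate: Adjuster 1 47/77 = 61.0%, the senior adjuster 30/59 = 50.8% → Adjuster 1
Overall: Adjuster 1 100/237 = 42.2%, the senior adjuster 61/218 = 28.0% → Adjuster 1
Adjuster 1 wins overall and in every claim group — no reversal.

No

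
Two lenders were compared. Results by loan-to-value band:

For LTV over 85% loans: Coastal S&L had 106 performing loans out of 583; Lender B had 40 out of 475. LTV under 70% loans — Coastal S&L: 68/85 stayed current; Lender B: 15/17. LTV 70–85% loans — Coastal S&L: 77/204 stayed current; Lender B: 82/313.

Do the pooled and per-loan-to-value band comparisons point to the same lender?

No

LTV over 85%: Coastal S&L 106/583 = 18.2%, Lender B 40/475 = 8.4% → Coastal S&L
LTV under 70%: Coastal S&L 68/85 = 80.0%, Lender B 15/17 = 88.2% → Lender B
LTV 70–85%: Coastal S&L 77/204 = 37.7%, Lender B 82/313 = 26.2% → Coastal S&L
Overall: Coastal S&L 251/872 = 28.8%, Lender B 137/805 = 17.0% → Coastal S&L
Neither sweeps: Coastal S&L wins 2 of 3 groups, Lender B wins 1. Coastal S&L wins overall but not every group — no Simpson reversal.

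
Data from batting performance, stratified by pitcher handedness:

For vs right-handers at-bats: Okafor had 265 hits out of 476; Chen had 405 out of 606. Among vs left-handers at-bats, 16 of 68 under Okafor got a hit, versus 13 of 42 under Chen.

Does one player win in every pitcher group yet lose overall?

No

Vs right-handers: Okafor 265/476 = 55.7%, Chen 405/606 = 66.8% → Chen
Vs left-handers: Okafor 16/68 = 23.5%, Chen 13/42 = 31.0% → Chen
Overall: Okafor 281/544 = 51.7%, Chen 418/648 = 64.5% → Chen
Chen wins overall and in every pitcher group — no reversal.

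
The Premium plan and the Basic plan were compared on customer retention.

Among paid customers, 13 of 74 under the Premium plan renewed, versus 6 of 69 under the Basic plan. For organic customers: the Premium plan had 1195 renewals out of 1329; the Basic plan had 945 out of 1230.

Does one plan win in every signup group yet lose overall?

Paid: the Premium plan 13/74 = 17.6%, the Basic plan 6/69 = 8.7% → the Premium plan
Organic: the Premium plan 1195/1329 = 89.9%, the Basic plan 945/1230 = 76.8% → the Premium plan
Overall: the Premium plan 1208/1403 = 86.1%, the Basic plan 951/1299 = 73.2% → the Premium plan
The Premium plan wins overall and in every signup group — no reversal.

No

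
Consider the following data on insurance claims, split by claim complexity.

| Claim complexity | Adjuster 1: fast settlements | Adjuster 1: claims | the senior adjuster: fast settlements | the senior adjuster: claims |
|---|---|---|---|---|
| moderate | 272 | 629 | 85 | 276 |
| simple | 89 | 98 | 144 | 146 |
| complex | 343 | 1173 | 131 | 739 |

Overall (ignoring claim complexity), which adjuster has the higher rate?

Adjuster 1

Moderate: Adjuster 1 272/629 = 43.2%, the senior adjuster 85/276 = 30.8% → Adjuster 1
Simple: Adjuster 1 89/98 = 90.8%, the senior adjuster 144/146 = 98.6% → the senior adjuster
Complex: Adjuster 1 343/1173 = 29.2%, the senior adjuster 131/739 = 17.7% → Adjuster 1
Overall: Adjuster 1 704/1900 = 37.1%, the senior adjuster 360/1161 = 31.0% → Adjuster 1
(Neither sweeps every claim group, but Adjuster 1 has the higher pooled rate.)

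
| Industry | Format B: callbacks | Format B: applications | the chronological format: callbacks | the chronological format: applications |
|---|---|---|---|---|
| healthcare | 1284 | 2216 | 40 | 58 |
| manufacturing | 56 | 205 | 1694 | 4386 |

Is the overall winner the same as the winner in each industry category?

No

Healthcare: Format B 1284/2216 = 57.9%, the chronological format 40/58 = 69.0% → the chronological format
Manufacturing: Format B 56/205 = 27.3%, the chronological format 1694/4386 = 38.6% → the chronological format
Overall: Format B 1340/2421 = 55.3%, the chronological format 1734/4444 = 39.0% → Format B
The chronological format wins each industry group but Format B wins overall — the comparison reverses. The chronological format's applications skew toward manufacturing, which has a lower base rate.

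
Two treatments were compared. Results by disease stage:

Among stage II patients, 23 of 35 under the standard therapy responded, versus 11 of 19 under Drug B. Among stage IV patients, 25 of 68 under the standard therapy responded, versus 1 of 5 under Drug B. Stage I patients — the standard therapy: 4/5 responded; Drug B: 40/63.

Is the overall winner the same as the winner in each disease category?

Stage II: the standard therapy 23/35 = 65.7%, Drug B 11/19 = 57.9% → the standard therapy
Stage IV: the standard therapy 25/68 = 36.8%, Drug B 1/5 = 20.0% → the standard therapy
Stage I: the standard therapy 4/5 = 80.0%, Drug B 40/63 = 63.5% → the standard therapy
Overall: the standard therapy 52/108 = 48.1%, Drug B 52/87 = 59.8% → Drug B
The standard therapy wins each disease group but Drug B wins overall — the comparison reverses. The standard therapy's patients skew toward stage IV, which has a lower base rate.

No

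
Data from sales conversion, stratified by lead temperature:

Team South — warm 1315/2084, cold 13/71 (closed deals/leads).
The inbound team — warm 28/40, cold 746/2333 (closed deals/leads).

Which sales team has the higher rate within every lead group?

Warm: Team South 1315/2084 = 63.1%, the inbound team 28/40 = 70.0% → the inbound team
Cold: Team South 13/71 = 18.3%, the inbound team 746/2333 = 32.0% → the inbound team
The inbound team has the higher rate in both groups.

the inbound team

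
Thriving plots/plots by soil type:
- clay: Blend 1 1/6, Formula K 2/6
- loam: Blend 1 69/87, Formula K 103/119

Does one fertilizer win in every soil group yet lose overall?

Clay: Blend 1 1/6 = 16.7%, Formula K 2/6 = 33.3% → Formula K
Loam: Blend 1 69/87 = 79.3%, Formula K 103/119 = 86.6% → Formula K
Overall: Blend 1 70/93 = 75.3%, Formula K 105/125 = 84.0% → Formula K
Formula K wins overall and in every soil group — no reversal.

No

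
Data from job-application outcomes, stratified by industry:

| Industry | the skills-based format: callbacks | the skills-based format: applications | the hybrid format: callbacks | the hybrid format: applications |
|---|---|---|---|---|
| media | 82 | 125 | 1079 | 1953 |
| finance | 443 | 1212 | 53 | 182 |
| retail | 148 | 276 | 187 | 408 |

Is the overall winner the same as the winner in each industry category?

Media: the skills-based format 82/125 = 65.6%, the hybrid format 1079/1953 = 55.2% → the skills-based format
Finance: the skills-based format 443/1212 = 36.6%, the hybrid format 53/182 = 29.1% → the skills-based format
Retail: the skills-based format 148/276 = 53.6%, the hybrid format 187/408 = 45.8% → the skills-based format
Overall: the skills-based format 673/1613 = 41.7%, the hybrid format 1319/2543 = 51.9% → the hybrid format
The skills-based format wins each industry group but the hybrid format wins overall — the comparison reverses. The skills-based format's applications skew toward finance, which has a lower base rate.

No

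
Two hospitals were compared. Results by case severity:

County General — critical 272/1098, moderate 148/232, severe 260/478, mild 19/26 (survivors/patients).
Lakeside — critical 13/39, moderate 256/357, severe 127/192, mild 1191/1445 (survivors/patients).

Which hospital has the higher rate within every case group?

Critical: County General 272/1098 = 24.8%, Lakeside 13/39 = 33.3% → Lakeside
Moderate: County General 148/232 = 63.8%, Lakeside 256/357 = 71.7% → Lakeside
Severe: County General 260/478 = 54.4%, Lakeside 127/192 = 66.1% → Lakeside
Mild: County General 19/26 = 73.1%, Lakeside 1191/1445 = 82.4% → Lakeside
Lakeside has the higher rate in all 4 groups.

Lakeside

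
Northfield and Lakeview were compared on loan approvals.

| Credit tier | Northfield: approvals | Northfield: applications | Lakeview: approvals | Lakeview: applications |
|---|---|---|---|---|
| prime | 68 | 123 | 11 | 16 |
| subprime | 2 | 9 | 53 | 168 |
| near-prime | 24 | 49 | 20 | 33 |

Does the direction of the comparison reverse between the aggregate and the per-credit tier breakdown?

Yes

Prime: Northfield 68/123 = 55.3%, Lakeview 11/16 = 68.8% → Lakeview
Subprime: Northfield 2/9 = 22.2%, Lakeview 53/168 = 31.5% → Lakeview
Near-prime: Northfield 24/49 = 49.0%, Lakeview 20/33 = 60.6% → Lakeview
Overall: Northfield 94/181 = 51.9%, Lakeview 84/217 = 38.7% → Northfield
Lakeview wins each credit group but Northfield wins overall — the comparison reverses. Lakeview's applications skew toward subprime, which has a lower base rate.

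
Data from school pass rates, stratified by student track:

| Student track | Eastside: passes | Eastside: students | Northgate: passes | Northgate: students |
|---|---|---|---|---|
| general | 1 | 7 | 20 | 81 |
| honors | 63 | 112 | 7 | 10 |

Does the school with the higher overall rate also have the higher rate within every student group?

No

General: Eastside 1/7 = 14.3%, Northgate 20/81 = 24.7% → Northgate
Honors: Eastside 63/112 = 56.2%, Northgate 7/10 = 70.0% → Northgate
Overall: Eastside 64/119 = 53.8%, Northgate 27/91 = 29.7% → Eastside
Northgate wins each student group but Eastside wins overall — the comparison reverses. Northgate's students skew toward general, which has a lower base rate.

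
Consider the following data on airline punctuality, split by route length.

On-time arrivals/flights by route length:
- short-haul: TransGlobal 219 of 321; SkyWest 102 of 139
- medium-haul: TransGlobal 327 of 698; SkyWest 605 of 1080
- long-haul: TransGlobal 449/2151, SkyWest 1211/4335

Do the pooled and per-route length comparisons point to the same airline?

Short-haul: TransGlobal 219/321 = 68.2%, SkyWest 102/139 = 73.4% → SkyWest
Medium-haul: TransGlobal 327/698 = 46.8%, SkyWest 605/1080 = 56.0% → SkyWest
Long-haul: TransGlobal 449/2151 = 20.9%, SkyWest 1211/4335 = 27.9% → SkyWest
Overall: TransGlobal 995/3170 = 31.4%, SkyWest 1918/5554 = 34.5% → SkyWest
SkyWest wins overall and in every route group — no reversal.

Yes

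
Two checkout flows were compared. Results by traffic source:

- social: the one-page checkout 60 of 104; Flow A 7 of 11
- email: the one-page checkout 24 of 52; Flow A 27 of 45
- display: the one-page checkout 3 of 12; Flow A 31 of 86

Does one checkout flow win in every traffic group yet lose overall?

Social: the one-page checkout 60/104 = 57.7%, Flow A 7/11 = 63.6% → Flow A
Email: the one-page checkout 24/52 = 46.2%, Flow A 27/45 = 60.0% → Flow A
Display: the one-page checkout 3/12 = 25.0%, Flow A 31/86 = 36.0% → Flow A
Overall: the one-page checkout 87/168 = 51.8%, Flow A 65/142 = 45.8% → the one-page checkout
Flow A wins each traffic group but the one-page checkout wins overall — the comparison reverses. Flow A's sessions skew toward display, which has a lower base rate.

Yes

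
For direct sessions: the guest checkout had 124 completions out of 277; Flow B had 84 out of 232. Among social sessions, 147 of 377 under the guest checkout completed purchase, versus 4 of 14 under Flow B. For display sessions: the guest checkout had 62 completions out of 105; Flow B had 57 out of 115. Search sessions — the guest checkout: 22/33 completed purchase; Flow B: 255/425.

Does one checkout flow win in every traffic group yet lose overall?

Yes

Direct: the guest checkout 124/277 = 44.8%, Flow B 84/232 = 36.2% → the guest checkout
Social: the guest checkout 147/377 = 39.0%, Flow B 4/14 = 28.6% → the guest checkout
Display: the guest checkout 62/105 = 59.0%, Flow B 57/115 = 49.6% → the guest checkout
Search: the guest checkout 22/33 = 66.7%, Flow B 255/425 = 60.0% → the guest checkout
Overall: the guest checkout 355/792 = 44.8%, Flow B 400/786 = 50.9% → Flow B
The guest checkout wins each traffic group but Flow B wins overall — the comparison reverses. The guest checkout's sessions skew toward social, which has a lower base rate.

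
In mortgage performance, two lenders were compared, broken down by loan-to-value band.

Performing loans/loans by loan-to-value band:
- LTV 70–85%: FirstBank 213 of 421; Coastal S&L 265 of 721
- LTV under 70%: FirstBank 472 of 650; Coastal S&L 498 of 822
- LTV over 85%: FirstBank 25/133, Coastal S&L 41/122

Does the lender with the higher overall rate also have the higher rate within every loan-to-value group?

LTV 70–85%: FirstBank 213/421 = 50.6%, Coastal S&L 265/721 = 36.8% → FirstBank
LTV under 70%: FirstBank 472/650 = 72.6%, Coastal S&L 498/822 = 60.6% → FirstBank
LTV over 85%: FirstBank 25/133 = 18.8%, Coastal S&L 41/122 = 33.6% → Coastal S&L
Overall: FirstBank 710/1204 = 59.0%, Coastal S&L 804/1665 = 48.3% → FirstBank
Neither sweeps: FirstBank wins 2 of 3 groups, Coastal S&L wins 1. FirstBank wins overall but not every group — no Simpson reversal.

No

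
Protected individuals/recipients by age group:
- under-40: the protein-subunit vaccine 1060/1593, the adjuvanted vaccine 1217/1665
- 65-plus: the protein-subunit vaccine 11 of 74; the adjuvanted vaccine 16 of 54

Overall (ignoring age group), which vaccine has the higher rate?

the adjuvanted vaccine

Under-40: the protein-subunit vaccine 1060/1593 = 66.5%, the adjuvanted vaccine 1217/1665 = 73.1% → the adjuvanted vaccine
65-plus: the protein-subunit vaccine 11/74 = 14.9%, the adjuvanted vaccine 16/54 = 29.6% → the adjuvanted vaccine
Overall: the protein-subunit vaccine 1071/1667 = 64.2%, the adjuvanted vaccine 1233/1719 = 71.7% → the adjuvanted vaccine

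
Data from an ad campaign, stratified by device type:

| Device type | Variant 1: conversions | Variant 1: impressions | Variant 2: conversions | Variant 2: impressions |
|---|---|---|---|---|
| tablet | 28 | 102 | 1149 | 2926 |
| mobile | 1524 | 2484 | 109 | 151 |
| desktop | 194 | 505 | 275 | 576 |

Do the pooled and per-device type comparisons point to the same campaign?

Tablet: Variant 1 28/102 = 27.5%, Variant 2 1149/2926 = 39.3% → Variant 2
Mobile: Variant 1 1524/2484 = 61.4%, Variant 2 109/151 = 72.2% → Variant 2
Desktop: Variant 1 194/505 = 38.4%, Variant 2 275/576 = 47.7% → Variant 2
Overall: Variant 1 1746/3091 = 56.5%, Variant 2 1533/3653 = 42.0% → Variant 1
Variant 2 wins each device group but Variant 1 wins overall — the comparison reverses. Variant 2's impressions skew toward tablet, which has a lower base rate.

No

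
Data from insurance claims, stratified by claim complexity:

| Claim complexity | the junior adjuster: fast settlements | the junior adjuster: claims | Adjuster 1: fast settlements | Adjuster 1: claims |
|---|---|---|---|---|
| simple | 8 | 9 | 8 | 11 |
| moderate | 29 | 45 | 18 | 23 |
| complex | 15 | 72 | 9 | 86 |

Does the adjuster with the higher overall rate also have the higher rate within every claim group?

Simple: the junior adjuster 8/9 = 88.9%, Adjuster 1 8/11 = 72.7% → the junior adjuster
Moderate: the junior adjuster 29/45 = 64.4%, Adjuster 1 18/23 = 78.3% → Adjuster 1
Complex: the junior adjuster 15/72 = 20.8%, Adjuster 1 9/86 = 10.5% → the junior adjuster
Overall: the junior adjuster 52/126 = 41.3%, Adjuster 1 35/120 = 29.2% → the junior adjuster
Neither sweeps: the junior adjuster wins 2 of 3 groups, Adjuster 1 wins 1. The junior adjuster wins overall but not every group — no Simpson reversal.

No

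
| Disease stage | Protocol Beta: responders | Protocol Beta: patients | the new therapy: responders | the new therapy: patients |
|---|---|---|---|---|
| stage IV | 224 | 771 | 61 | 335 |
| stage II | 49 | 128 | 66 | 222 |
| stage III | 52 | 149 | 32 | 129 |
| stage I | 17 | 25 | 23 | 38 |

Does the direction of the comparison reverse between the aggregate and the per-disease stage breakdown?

No

Stage IV: Protocol Beta 224/771 = 29.1%, the new therapy 61/335 = 18.2% → Protocol Beta
Stage II: Protocol Beta 49/128 = 38.3%, the new therapy 66/222 = 29.7% → Protocol Beta
Stage III: Protocol Beta 52/149 = 34.9%, the new therapy 32/129 = 24.8% → Protocol Beta
Stage I: Protocol Beta 17/25 = 68.0%, the new therapy 23/38 = 60.5% → Protocol Beta
Overall: Protocol Beta 342/1073 = 31.9%, the new therapy 182/724 = 25.1% → Protocol Beta
Protocol Beta wins overall and in every disease group — no reversal.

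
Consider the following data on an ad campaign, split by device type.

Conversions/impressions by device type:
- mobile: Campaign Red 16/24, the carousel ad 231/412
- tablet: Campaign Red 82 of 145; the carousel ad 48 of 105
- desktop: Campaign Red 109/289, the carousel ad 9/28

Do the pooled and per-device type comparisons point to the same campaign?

Mobile: Campaign Red 16/24 = 66.7%, the carousel ad 231/412 = 56.1% → Campaign Red
Tablet: Campaign Red 82/145 = 56.6%, the carousel ad 48/105 = 45.7% → Campaign Red
Desktop: Campaign Red 109/289 = 37.7%, the carousel ad 9/28 = 32.1% → Campaign Red
Overall: Campaign Red 207/458 = 45.2%, the carousel ad 288/545 = 52.8% → the carousel ad
Campaign Red wins each device group but the carousel ad wins overall — the comparison reverses. Campaign Red's impressions skew toward desktop, which has a lower base rate.

No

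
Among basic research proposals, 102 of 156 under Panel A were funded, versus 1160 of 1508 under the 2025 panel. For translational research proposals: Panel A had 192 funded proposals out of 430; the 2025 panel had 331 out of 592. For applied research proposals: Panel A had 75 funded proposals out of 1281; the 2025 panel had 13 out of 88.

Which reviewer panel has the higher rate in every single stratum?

Basic research: Panel A 102/156 = 65.4%, the 2025 panel 1160/1508 = 76.9% → the 2025 panel
Translational research: Panel A 192/430 = 44.7%, the 2025 panel 331/592 = 55.9% → the 2025 panel
Applied research: Panel A 75/1281 = 5.9%, the 2025 panel 13/88 = 14.8% → the 2025 panel
The 2025 panel has the higher rate in all 3 groups.

the 2025 panel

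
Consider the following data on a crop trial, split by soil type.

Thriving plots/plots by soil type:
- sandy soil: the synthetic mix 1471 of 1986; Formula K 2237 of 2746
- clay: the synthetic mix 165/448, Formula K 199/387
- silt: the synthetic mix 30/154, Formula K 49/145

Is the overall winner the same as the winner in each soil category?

Yes

Sandy soil: the synthetic mix 1471/1986 = 74.1%, Formula K 2237/2746 = 81.5% → Formula K
Clay: the synthetic mix 165/448 = 36.8%, Formula K 199/387 = 51.4% → Formula K
Silt: the synthetic mix 30/154 = 19.5%, Formula K 49/145 = 33.8% → Formula K
Overall: the synthetic mix 1666/2588 = 64.4%, Formula K 2485/3278 = 75.8% → Formula K
Formula K wins overall and in every soil group — no reversal.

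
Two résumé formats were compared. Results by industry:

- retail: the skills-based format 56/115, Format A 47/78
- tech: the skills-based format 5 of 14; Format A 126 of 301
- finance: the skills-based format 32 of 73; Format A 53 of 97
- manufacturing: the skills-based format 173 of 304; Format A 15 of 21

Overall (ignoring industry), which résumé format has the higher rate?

Retail: the skills-based format 56/115 = 48.7%, Format A 47/78 = 60.3% → Format A
Tech: the skills-based format 5/14 = 35.7%, Format A 126/301 = 41.9% → Format A
Finance: the skills-based format 32/73 = 43.8%, Format A 53/97 = 54.6% → Format A
Manufacturing: the skills-based format 173/304 = 56.9%, Format A 15/21 = 71.4% → Format A
Overall: the skills-based format 266/506 = 52.6%, Format A 241/497 = 48.5% → the skills-based format
(Format A wins every industry group but the skills-based format wins overall — Format A's applications skew toward the low-rate tech group.)

the skills-based format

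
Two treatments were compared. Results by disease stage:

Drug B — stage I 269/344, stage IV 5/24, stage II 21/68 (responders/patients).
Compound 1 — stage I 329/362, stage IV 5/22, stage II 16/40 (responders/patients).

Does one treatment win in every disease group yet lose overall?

No

Stage I: Drug B 269/344 = 78.2%, Compound 1 329/362 = 90.9% → Compound 1
Stage IV: Drug B 5/24 = 20.8%, Compound 1 5/22 = 22.7% → Compound 1
Stage II: Drug B 21/68 = 30.9%, Compound 1 16/40 = 40.0% → Compound 1
Overall: Drug B 295/436 = 67.7%, Compound 1 350/424 = 82.5% → Compound 1
Compound 1 wins overall and in every disease group — no reversal.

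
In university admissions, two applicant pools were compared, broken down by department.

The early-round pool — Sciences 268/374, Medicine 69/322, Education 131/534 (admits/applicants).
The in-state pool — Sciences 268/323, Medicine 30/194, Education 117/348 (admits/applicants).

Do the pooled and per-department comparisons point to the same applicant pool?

No

Sciences: the early-round pool 268/374 = 71.7%, the in-state pool 268/323 = 83.0% → the in-state pool
Medicine: the early-round pool 69/322 = 21.4%, the in-state pool 30/194 = 15.5% → the early-round pool
Education: the early-round pool 131/534 = 24.5%, the in-state pool 117/348 = 33.6% → the in-state pool
Overall: the early-round pool 468/1230 = 38.0%, the in-state pool 415/865 = 48.0% → the in-state pool
Neither sweeps: the early-round pool wins 1 of 3 groups, the in-state pool wins 2. The in-state pool wins overall but not every group — no Simpson reversal.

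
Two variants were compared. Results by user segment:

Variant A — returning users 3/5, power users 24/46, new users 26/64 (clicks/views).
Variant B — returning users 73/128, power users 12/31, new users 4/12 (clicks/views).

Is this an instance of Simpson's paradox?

Returning users: Variant A 3/5 = 60.0%, Variant B 73/128 = 57.0% → Variant A
Power users: Variant A 24/46 = 52.2%, Variant B 12/31 = 38.7% → Variant A
New users: Variant A 26/64 = 40.6%, Variant B 4/12 = 33.3% → Variant A
Overall: Variant A 53/115 = 46.1%, Variant B 89/171 = 52.0% → Variant B
Variant A wins each user group but Variant B wins overall — the comparison reverses. Variant A's views skew toward new users, which has a lower base rate.

Yes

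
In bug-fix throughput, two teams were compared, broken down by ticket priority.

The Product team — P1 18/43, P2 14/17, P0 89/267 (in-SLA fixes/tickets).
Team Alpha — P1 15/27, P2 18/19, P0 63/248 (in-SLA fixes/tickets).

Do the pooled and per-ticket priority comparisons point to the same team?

No

P1: the Product team 18/43 = 41.9%, Team Alpha 15/27 = 55.6% → Team Alpha
P2: the Product team 14/17 = 82.4%, Team Alpha 18/19 = 94.7% → Team Alpha
P0: the Product team 89/267 = 33.3%, Team Alpha 63/248 = 25.4% → the Product team
Overall: the Product team 121/327 = 37.0%, Team Alpha 96/294 = 32.7% → the Product team
Neither sweeps: the Product team wins 1 of 3 groups, Team Alpha wins 2. The Product team wins overall but not every group — no Simpson reversal.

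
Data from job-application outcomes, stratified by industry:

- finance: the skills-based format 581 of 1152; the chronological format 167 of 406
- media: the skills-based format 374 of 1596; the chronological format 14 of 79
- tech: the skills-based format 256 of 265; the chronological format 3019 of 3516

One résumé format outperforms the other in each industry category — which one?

the skills-based format

Finance: the skills-based format 581/1152 = 50.4%, the chronological format 167/406 = 41.1% → the skills-based format
Media: the skills-based format 374/1596 = 23.4%, the chronological format 14/79 = 17.7% → the skills-based format
Tech: the skills-based format 256/265 = 96.6%, the chronological format 3019/3516 = 85.9% → the skills-based format
The skills-based format has the higher rate in all 3 groups.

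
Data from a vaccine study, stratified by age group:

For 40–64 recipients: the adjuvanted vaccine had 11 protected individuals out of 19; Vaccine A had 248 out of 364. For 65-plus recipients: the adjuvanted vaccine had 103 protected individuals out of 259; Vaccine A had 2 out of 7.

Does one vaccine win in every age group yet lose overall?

No

40–64: the adjuvanted vaccine 11/19 = 57.9%, Vaccine A 248/364 = 68.1% → Vaccine A
65-plus: the adjuvanted vaccine 103/259 = 39.8%, Vaccine A 2/7 = 28.6% → the adjuvanted vaccine
Overall: the adjuvanted vaccine 114/278 = 41.0%, Vaccine A 250/371 = 67.4% → Vaccine A
Neither sweeps: the adjuvanted vaccine wins 1 of 2 groups, Vaccine A wins 1. Vaccine A wins overall but not every group — no Simpson reversal.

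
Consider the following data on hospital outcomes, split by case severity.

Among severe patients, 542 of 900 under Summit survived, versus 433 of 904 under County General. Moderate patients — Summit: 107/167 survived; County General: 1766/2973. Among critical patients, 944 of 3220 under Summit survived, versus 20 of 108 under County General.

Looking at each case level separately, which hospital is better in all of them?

Summit

Severe: Summit 542/900 = 60.2%, County General 433/904 = 47.9% → Summit
Moderate: Summit 107/167 = 64.1%, County General 1766/2973 = 59.4% → Summit
Critical: Summit 944/3220 = 29.3%, County General 20/108 = 18.5% → Summit
Summit has the higher rate in all 3 groups.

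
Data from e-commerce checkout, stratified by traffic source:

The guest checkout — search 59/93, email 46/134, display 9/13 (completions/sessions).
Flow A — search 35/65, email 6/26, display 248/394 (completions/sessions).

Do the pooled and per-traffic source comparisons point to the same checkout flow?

No

Search: the guest checkout 59/93 = 63.4%, Flow A 35/65 = 53.8% → the guest checkout
Email: the guest checkout 46/134 = 34.3%, Flow A 6/26 = 23.1% → the guest checkout
Display: the guest checkout 9/13 = 69.2%, Flow A 248/394 = 62.9% → the guest checkout
Overall: the guest checkout 114/240 = 47.5%, Flow A 289/485 = 59.6% → Flow A
The guest checkout wins each traffic group but Flow A wins overall — the comparison reverses. The guest checkout's sessions skew toward email, which has a lower base rate.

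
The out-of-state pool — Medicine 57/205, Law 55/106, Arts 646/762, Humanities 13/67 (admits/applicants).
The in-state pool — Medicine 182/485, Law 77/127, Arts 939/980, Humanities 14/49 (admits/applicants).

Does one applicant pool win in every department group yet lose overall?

No

Medicine: the out-of-state pool 57/205 = 27.8%, the in-state pool 182/485 = 37.5% → the in-state pool
Law: the out-of-state pool 55/106 = 51.9%, the in-state pool 77/127 = 60.6% → the in-state pool
Arts: the out-of-state pool 646/762 = 84.8%, the in-state pool 939/980 = 95.8% → the in-state pool
Humanities: the out-of-state pool 13/67 = 19.4%, the in-state pool 14/49 = 28.6% → the in-state pool
Overall: the out-of-state pool 771/1140 = 67.6%, the in-state pool 1212/1641 = 73.9% → the in-state pool
The in-state pool wins overall and in every department group — no reversal.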